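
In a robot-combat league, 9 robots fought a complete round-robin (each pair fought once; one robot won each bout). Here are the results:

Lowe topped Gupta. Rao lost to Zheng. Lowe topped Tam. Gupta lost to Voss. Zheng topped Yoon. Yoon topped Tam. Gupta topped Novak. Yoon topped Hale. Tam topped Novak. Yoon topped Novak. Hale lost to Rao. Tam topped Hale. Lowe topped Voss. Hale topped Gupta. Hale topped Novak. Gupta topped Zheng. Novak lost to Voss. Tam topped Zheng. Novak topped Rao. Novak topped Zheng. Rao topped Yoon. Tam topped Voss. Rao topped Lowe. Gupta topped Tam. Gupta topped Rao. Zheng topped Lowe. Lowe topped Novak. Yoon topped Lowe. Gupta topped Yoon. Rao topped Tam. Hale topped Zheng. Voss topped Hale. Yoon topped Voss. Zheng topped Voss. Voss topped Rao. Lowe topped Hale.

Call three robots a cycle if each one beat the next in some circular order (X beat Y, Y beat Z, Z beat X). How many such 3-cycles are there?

Win totals: Lowe 5, Gupta 5, Novak 2, Voss 4, Tam 4, Hale 3, Yoon 5, Zheng 4, Rao 4.
A robot with w wins dominates both others in C(w,2) triples; summing gives 10 + 10 + 1 + 6 + 6 + 3 + 10 + 6 + 6 = 58 transitive triples.
Total triples C(9,3) = 84, so cyclic triples = 84 − 58 = 26.

26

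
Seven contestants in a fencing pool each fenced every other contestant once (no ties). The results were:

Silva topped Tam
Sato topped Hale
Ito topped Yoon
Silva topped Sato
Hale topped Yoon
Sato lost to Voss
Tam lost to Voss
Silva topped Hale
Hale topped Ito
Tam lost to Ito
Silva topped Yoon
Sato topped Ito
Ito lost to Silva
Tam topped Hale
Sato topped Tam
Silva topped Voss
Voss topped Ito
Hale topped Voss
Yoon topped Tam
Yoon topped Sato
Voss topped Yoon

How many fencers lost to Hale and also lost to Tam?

Hale beat: Voss, Yoon, Ito.
Tam beat: Hale.
No one was beaten by both.

0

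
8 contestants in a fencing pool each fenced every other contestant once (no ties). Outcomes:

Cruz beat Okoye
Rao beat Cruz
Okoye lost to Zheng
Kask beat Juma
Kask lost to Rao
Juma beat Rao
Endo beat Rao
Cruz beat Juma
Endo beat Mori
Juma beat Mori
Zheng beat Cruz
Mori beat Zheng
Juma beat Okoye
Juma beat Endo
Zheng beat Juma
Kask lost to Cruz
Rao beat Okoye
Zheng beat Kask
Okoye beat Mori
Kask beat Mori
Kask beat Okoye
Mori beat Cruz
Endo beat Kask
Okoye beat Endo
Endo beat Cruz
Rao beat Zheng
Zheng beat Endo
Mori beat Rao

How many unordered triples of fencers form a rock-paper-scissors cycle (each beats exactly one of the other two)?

18

Win totals: Kask 3, Rao 4, Cruz 3, Endo 4, Juma 4, Mori 3, Okoye 2, Zheng 5.
A fencer with w wins dominates both others in C(w,2) triples; summing gives 3 + 6 + 3 + 6 + 6 + 3 + 1 + 10 = 38 transitive triples.
Total triples C(8,3) = 56, so cyclic triples = 56 − 38 = 18.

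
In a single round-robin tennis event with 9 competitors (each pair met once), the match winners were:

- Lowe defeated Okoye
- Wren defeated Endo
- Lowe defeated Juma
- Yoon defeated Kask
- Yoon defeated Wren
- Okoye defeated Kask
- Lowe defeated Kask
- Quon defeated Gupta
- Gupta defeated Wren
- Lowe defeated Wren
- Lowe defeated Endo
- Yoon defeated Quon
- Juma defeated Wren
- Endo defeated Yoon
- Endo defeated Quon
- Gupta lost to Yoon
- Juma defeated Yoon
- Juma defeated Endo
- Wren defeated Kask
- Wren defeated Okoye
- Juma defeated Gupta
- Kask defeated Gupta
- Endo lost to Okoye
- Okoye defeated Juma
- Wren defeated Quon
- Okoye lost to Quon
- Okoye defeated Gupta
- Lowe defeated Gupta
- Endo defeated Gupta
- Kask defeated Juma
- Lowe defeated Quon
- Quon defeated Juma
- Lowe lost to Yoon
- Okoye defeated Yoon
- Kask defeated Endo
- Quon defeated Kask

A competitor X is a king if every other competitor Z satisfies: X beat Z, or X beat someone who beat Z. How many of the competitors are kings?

Quon cannot reach Lowe in two steps.
Gupta cannot reach Yoon, Juma, Lowe in two steps.
Yoon reaches everyone (king).
Endo reaches everyone (king).
Juma reaches everyone (king).
Okoye reaches everyone (king).
Lowe reaches everyone (king).
Kask cannot reach Okoye, Lowe in two steps.
Wren cannot reach Lowe in two steps.
Kings: Yoon, Endo, Juma, Okoye, Lowe — 5.

5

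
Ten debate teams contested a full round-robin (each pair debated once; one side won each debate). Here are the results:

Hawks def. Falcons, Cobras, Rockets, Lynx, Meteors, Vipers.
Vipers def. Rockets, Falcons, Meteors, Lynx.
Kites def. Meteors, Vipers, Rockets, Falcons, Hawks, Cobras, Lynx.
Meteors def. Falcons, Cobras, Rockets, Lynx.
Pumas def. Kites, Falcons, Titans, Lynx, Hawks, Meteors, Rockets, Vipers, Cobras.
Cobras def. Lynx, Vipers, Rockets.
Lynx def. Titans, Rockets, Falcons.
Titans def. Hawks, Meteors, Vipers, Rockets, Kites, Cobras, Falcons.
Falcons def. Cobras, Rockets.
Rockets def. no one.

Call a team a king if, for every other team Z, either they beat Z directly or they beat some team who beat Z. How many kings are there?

Falcons cannot reach Titans, Kites, Hawks, Pumas, Meteors in two steps.
Vipers cannot reach Kites, Hawks, Pumas in two steps.
Cobras cannot reach Kites, Hawks, Pumas in two steps.
Titans cannot reach Pumas in two steps.
Lynx cannot reach Pumas in two steps.
Kites cannot reach Pumas in two steps.
Hawks cannot reach Kites, Pumas in two steps.
Pumas reaches everyone (king).
Meteors cannot reach Kites, Hawks, Pumas in two steps.
Rockets cannot reach Falcons, Vipers, Cobras, Titans, Lynx, Kites, Hawks, Pumas, Meteors in two steps.
Kings: Pumas — 1.

1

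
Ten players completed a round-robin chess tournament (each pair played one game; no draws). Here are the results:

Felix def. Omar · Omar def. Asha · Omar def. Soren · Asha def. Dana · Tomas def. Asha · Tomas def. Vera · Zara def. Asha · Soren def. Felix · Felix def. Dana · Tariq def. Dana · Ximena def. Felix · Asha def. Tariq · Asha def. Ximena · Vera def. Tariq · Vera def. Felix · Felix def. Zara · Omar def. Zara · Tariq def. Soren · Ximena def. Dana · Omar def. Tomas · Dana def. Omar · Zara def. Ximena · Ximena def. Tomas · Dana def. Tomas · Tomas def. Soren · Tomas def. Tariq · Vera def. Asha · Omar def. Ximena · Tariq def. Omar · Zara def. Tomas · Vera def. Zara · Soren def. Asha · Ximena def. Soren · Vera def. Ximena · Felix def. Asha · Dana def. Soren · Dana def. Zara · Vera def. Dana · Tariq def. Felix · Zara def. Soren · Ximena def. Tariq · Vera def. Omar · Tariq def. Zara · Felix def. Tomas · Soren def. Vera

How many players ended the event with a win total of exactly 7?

1

Win totals: Dana 4, Asha 3, Tomas 4, Soren 3, Felix 5, Omar 5, Ximena 5, Vera 7, Tariq 5, Zara 4.
Exactly 7: Vera — 1 player.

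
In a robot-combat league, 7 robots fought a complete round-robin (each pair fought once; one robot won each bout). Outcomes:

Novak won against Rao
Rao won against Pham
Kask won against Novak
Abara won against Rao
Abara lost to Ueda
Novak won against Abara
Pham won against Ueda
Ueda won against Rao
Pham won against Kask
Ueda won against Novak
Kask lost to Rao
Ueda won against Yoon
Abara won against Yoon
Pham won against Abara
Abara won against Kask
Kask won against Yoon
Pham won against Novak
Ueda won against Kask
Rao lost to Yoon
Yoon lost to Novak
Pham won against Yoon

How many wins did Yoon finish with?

Yoon's results: beat Rao; lost to Pham, Novak, Ueda, Kask, Abara.
That is 1 win.

1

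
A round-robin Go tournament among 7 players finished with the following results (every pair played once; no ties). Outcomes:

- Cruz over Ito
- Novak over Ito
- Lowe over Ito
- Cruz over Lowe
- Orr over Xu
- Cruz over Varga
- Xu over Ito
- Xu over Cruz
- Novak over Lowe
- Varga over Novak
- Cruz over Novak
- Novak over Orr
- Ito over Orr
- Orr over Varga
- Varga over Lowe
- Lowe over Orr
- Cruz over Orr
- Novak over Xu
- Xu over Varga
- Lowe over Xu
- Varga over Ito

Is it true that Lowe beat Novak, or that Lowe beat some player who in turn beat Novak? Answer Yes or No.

Lowe did not beat Novak directly.
Lowe beat Ito, Orr, Xu, but each of them lost to Novak. No two-step path.

No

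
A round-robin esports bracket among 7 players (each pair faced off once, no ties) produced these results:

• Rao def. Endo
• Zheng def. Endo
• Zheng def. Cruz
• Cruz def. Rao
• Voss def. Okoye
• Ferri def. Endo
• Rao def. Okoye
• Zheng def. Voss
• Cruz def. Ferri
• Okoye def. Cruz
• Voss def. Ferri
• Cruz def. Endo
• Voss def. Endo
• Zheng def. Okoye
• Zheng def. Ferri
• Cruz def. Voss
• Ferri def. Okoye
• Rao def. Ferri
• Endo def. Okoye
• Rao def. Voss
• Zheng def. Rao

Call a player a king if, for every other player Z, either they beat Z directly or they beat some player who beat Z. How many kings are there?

1

Voss cannot reach Zheng, Rao in two steps.
Cruz cannot reach Zheng in two steps.
Endo cannot reach Voss, Zheng, Rao, Ferri in two steps.
Zheng reaches everyone (king).
Rao cannot reach Zheng in two steps.
Okoye cannot reach Zheng in two steps.
Ferri cannot reach Voss, Zheng, Rao in two steps.
Kings: Zheng — 1.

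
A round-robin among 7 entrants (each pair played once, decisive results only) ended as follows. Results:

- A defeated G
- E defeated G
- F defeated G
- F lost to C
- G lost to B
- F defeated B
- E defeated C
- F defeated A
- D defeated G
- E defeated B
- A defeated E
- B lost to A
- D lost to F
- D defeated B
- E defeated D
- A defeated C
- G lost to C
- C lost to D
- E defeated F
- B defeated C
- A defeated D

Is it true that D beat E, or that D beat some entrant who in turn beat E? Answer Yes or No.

D did not beat E directly.
D beat B, C, G, but each of them lost to E. No two-step path.

No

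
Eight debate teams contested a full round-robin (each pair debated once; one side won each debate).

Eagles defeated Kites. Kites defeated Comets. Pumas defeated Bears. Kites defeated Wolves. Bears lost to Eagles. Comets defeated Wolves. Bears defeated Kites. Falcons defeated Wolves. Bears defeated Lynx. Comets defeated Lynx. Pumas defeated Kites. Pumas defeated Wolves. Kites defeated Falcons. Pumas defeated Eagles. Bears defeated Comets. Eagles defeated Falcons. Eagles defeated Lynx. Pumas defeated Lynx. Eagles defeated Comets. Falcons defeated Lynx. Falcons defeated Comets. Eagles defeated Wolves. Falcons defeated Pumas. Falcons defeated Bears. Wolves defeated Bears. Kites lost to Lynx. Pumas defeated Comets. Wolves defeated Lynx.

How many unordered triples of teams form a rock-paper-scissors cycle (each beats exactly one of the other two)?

8

Win totals: Comets 2, Pumas 6, Wolves 2, Eagles 6, Falcons 5, Kites 3, Lynx 1, Bears 3.
A team with w wins dominates both others in C(w,2) triples; summing gives 1 + 15 + 1 + 15 + 10 + 3 + 0 + 3 = 48 transitive triples.
Total triples C(8,3) = 56, so cyclic triples = 56 − 48 = 8.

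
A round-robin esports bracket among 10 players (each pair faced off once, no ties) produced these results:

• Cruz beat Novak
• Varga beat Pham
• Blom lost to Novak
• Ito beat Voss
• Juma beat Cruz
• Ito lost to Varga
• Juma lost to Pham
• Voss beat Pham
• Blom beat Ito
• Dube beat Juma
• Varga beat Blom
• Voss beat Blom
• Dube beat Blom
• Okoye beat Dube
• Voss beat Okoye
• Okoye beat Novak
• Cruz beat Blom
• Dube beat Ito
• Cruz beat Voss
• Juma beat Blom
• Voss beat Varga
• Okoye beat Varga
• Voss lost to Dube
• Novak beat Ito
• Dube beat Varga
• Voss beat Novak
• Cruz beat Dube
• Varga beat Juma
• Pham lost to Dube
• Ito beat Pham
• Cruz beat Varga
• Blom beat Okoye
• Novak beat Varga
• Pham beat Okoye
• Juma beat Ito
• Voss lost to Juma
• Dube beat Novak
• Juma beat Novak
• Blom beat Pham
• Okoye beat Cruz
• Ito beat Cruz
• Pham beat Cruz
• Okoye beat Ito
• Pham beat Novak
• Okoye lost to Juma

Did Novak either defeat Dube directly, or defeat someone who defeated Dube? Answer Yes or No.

No

Novak did not beat Dube directly.
Novak beat Varga, Ito, Blom, but each of them lost to Dube. No two-step path.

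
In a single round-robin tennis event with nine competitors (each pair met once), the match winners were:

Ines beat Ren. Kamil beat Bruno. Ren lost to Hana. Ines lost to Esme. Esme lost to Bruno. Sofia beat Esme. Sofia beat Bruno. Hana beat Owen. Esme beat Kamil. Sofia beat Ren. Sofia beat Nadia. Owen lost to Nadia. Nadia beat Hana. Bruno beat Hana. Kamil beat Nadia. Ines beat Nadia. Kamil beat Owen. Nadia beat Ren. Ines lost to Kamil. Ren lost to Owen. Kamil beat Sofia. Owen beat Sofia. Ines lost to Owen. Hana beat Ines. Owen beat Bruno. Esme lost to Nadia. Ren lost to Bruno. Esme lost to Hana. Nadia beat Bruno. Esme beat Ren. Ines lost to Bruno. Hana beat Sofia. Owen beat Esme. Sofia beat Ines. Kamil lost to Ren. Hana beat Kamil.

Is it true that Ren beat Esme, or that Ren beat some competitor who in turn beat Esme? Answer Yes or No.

No

Ren did not beat Esme directly.
Ren beat Kamil, but each of them lost to Esme. No two-step path.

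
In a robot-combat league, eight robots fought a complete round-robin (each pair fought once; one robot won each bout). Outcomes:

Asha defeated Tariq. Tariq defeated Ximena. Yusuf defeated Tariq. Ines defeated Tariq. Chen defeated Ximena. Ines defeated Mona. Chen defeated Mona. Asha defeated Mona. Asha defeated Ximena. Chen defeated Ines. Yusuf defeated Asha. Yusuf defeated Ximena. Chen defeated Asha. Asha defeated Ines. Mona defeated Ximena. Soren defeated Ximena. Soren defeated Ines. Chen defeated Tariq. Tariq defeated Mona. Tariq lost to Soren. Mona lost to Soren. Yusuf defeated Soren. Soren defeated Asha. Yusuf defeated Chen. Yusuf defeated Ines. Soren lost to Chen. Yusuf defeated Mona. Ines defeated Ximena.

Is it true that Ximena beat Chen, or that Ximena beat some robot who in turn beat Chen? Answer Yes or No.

Ximena did not beat Chen directly.
Ximena beat no one, so there is no intermediate robot.

No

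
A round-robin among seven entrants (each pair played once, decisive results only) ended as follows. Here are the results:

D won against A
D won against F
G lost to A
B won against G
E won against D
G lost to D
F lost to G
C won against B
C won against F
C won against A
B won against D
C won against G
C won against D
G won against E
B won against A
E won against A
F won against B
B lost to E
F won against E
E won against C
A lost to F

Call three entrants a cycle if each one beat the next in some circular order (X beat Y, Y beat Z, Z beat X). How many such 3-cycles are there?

Win totals: A 1, B 3, C 5, D 3, E 4, F 3, G 2.
An entrant with w wins dominates both others in C(w,2) triples; summing gives 0 + 3 + 10 + 3 + 6 + 3 + 1 = 26 transitive triples.
Total triples C(7,3) = 35, so cyclic triples = 35 − 26 = 9.

9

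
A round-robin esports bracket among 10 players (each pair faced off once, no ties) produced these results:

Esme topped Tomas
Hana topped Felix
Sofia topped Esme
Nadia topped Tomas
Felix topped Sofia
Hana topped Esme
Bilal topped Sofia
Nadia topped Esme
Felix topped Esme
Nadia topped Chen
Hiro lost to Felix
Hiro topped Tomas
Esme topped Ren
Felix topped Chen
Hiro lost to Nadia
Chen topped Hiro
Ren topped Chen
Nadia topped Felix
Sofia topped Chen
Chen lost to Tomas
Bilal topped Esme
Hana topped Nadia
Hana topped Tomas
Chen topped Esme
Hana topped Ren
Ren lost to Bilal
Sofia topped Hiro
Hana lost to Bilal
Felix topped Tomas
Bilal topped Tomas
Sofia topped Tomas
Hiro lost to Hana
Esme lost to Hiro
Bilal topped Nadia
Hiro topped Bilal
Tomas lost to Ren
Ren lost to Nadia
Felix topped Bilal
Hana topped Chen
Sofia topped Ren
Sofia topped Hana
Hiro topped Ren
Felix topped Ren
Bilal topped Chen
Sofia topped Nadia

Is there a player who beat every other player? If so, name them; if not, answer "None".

None

Highest win total is Sofia with 7 (out of 9 possible).
Sofia lost to Felix, Bilal, so no player went undefeated.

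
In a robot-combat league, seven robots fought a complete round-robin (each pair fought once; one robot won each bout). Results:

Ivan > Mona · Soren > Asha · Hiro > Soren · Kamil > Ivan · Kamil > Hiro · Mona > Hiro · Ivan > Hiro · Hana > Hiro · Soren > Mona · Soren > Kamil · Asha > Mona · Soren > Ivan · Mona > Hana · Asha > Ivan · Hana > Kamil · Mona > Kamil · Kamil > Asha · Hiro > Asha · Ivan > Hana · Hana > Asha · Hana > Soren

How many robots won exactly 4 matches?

Win totals: Soren 4, Hana 4, Mona 3, Asha 2, Kamil 3, Ivan 3, Hiro 2.
Exactly 4: Soren, Hana — 2 robots.

2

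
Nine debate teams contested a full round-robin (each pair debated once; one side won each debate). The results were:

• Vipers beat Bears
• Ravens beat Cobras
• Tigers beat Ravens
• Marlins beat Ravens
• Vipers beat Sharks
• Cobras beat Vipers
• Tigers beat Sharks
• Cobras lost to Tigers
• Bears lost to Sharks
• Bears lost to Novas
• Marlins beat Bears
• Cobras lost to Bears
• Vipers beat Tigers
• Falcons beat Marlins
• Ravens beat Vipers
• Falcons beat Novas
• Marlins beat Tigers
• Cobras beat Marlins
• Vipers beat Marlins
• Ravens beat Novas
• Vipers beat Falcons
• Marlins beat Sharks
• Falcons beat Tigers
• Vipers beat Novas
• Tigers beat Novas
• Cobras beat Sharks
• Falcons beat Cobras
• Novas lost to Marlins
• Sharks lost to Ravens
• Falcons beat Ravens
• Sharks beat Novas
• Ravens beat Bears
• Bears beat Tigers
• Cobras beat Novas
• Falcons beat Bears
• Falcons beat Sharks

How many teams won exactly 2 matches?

Win totals: Tigers 4, Sharks 2, Cobras 4, Vipers 6, Bears 2, Marlins 5, Falcons 7, Ravens 5, Novas 1.
Exactly 2: Sharks, Bears — 2 teams.

2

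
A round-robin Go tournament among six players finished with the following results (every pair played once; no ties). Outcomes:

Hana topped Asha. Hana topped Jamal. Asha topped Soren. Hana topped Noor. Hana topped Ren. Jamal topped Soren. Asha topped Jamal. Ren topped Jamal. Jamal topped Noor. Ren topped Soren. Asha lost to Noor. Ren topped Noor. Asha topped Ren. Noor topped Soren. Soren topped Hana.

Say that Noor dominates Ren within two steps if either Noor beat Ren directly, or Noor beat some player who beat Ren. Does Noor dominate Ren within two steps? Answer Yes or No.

Yes

Noor did not beat Ren directly.
Noor beat Asha, Soren. Of those, Asha beat Ren.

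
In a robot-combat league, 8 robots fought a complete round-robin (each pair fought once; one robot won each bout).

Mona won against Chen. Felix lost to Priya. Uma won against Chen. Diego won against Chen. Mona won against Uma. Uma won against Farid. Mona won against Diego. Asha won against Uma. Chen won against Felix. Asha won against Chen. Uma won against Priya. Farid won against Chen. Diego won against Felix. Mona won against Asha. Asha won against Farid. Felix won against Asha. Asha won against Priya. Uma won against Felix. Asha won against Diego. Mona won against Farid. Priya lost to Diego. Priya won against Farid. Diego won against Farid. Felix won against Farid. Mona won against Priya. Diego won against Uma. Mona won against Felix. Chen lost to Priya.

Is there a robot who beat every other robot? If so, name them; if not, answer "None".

Mona

Mona has 7 wins out of 7 opponents — a perfect record.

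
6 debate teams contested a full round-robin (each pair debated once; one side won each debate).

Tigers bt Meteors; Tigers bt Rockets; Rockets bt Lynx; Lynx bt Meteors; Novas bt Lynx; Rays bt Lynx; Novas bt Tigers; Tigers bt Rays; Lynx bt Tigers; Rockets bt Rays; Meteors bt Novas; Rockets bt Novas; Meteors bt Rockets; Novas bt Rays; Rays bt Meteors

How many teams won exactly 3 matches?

Win totals: Lynx 2, Rockets 3, Meteors 2, Novas 3, Tigers 3, Rays 2.
Exactly 3: Rockets, Novas, Tigers — 3 teams.

3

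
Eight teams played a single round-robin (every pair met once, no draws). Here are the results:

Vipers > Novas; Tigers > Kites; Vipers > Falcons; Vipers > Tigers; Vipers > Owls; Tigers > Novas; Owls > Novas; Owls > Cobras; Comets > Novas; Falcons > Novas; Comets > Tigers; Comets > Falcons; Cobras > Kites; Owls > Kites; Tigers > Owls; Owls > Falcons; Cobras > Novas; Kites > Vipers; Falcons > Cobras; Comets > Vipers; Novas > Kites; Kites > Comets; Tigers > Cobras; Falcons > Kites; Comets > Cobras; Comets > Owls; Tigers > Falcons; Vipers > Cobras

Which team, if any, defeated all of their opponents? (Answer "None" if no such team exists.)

None

Highest win total is Comets with 6 (out of 7 possible).
Comets lost to Kites, so no team went undefeated.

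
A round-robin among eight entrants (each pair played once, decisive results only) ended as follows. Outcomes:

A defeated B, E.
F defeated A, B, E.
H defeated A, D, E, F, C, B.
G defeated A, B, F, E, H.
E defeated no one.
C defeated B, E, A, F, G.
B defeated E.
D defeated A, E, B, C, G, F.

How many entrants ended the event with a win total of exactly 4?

Win totals: A 2, B 1, C 5, D 6, E 0, F 3, G 5, H 6.
No entrant has exactly 4 wins.

0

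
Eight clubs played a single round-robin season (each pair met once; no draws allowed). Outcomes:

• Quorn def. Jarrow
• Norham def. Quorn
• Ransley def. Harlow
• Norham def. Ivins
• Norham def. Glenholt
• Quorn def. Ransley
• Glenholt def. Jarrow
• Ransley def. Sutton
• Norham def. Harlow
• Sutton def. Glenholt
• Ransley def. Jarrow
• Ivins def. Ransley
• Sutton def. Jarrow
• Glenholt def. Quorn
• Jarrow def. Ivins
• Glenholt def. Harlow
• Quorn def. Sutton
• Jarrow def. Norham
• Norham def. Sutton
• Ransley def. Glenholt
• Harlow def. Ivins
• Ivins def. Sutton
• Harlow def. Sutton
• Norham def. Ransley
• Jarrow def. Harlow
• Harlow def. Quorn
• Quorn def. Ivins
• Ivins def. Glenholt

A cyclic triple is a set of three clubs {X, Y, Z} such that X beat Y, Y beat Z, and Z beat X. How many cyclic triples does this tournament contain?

Win totals: Sutton 2, Quorn 4, Norham 6, Ivins 3, Ransley 4, Jarrow 3, Glenholt 3, Harlow 3.
A club with w wins dominates both others in C(w,2) triples; summing gives 1 + 6 + 15 + 3 + 6 + 3 + 3 + 3 = 40 transitive triples.
Total triples C(8,3) = 56, so cyclic triples = 56 − 40 = 16.

16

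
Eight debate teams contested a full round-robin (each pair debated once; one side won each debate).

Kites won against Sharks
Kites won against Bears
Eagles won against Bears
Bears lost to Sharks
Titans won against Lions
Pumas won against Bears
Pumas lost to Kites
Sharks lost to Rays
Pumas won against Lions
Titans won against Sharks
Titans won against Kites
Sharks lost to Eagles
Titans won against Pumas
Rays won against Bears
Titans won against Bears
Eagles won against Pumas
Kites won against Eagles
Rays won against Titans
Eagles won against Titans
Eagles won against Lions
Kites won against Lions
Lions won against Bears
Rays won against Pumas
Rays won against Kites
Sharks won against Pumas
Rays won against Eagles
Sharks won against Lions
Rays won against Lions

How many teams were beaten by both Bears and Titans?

Bears beat: no one.
Titans beat: Lions, Sharks, Kites, Bears, Pumas.
No one was beaten by both.

0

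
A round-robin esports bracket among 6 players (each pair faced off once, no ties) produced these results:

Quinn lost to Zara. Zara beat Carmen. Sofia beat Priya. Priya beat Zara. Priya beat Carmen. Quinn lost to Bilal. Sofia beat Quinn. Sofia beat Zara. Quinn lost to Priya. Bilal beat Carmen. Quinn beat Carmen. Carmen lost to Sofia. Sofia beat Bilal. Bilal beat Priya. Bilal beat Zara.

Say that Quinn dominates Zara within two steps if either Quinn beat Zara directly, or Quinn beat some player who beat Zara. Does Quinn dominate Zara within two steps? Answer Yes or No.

No

Quinn did not beat Zara directly.
Quinn beat Carmen, but each of them lost to Zara. No two-step path.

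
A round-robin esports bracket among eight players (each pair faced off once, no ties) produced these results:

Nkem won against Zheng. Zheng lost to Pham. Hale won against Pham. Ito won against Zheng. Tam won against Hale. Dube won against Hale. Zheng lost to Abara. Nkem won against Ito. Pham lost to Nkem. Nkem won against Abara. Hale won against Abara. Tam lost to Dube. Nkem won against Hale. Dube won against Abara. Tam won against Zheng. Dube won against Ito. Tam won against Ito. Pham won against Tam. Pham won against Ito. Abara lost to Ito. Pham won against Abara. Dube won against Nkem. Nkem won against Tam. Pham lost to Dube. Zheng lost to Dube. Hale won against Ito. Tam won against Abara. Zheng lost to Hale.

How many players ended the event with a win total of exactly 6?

1

Win totals: Dube 7, Pham 4, Nkem 6, Hale 4, Zheng 0, Ito 2, Tam 4, Abara 1.
Exactly 6: Nkem — 1 player.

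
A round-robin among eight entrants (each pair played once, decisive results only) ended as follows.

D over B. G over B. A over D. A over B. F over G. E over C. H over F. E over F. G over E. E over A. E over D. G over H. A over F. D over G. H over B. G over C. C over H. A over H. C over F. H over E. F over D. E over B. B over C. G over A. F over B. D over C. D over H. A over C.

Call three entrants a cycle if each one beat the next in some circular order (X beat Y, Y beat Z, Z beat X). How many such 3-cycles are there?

Win totals: A 5, B 1, C 2, D 4, E 5, F 3, G 5, H 3.
An entrant with w wins dominates both others in C(w,2) triples; summing gives 10 + 0 + 1 + 6 + 10 + 3 + 10 + 3 = 43 transitive triples.
Total triples C(8,3) = 56, so cyclic triples = 56 − 43 = 13.

13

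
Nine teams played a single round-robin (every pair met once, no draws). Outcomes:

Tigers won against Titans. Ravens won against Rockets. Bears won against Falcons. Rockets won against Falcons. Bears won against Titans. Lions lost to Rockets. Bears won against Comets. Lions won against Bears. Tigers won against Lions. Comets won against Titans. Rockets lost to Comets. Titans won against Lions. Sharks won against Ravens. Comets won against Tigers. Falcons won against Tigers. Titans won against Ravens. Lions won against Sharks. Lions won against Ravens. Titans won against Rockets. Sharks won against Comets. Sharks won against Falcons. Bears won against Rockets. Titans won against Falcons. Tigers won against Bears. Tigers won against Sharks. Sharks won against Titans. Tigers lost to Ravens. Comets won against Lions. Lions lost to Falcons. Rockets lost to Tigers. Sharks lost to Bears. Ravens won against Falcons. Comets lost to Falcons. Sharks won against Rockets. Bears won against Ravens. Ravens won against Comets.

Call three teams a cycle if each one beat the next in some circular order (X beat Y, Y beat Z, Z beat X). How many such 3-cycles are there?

Win totals: Comets 4, Rockets 2, Lions 3, Titans 4, Ravens 4, Sharks 5, Tigers 5, Bears 6, Falcons 3.
A team with w wins dominates both others in C(w,2) triples; summing gives 6 + 1 + 3 + 6 + 6 + 10 + 10 + 15 + 3 = 60 transitive triples.
Total triples C(9,3) = 84, so cyclic triples = 84 − 60 = 24.

24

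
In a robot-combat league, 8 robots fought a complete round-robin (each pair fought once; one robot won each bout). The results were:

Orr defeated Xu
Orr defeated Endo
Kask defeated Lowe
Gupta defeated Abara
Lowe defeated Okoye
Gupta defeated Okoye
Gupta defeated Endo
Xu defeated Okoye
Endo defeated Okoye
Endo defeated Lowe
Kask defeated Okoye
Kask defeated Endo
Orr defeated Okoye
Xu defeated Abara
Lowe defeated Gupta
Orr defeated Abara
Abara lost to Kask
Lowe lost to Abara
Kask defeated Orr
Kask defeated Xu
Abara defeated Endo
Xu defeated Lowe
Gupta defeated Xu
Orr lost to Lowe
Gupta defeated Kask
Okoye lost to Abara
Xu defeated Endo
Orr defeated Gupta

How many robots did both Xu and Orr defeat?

Xu beat: Okoye, Abara, Endo, Lowe.
Orr beat: Okoye, Abara, Xu, Gupta, Endo.
Both beat: Okoye, Abara, Endo — 3.

3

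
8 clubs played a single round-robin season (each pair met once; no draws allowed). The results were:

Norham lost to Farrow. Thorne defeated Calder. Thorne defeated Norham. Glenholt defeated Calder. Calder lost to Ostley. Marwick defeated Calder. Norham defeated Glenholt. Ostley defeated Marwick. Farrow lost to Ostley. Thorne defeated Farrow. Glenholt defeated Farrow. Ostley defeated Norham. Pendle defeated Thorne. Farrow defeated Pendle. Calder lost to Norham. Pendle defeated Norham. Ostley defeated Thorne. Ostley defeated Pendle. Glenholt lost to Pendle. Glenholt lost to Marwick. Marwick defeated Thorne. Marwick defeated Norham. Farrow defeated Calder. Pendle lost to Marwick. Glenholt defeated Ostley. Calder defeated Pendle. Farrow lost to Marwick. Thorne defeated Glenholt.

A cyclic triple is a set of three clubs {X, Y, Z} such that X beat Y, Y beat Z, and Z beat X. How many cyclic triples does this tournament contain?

Win totals: Thorne 4, Norham 2, Farrow 3, Glenholt 3, Pendle 3, Marwick 6, Calder 1, Ostley 6.
A club with w wins dominates both others in C(w,2) triples; summing gives 6 + 1 + 3 + 3 + 3 + 15 + 0 + 15 = 46 transitive triples.
Total triples C(8,3) = 56, so cyclic triples = 56 − 46 = 10.

10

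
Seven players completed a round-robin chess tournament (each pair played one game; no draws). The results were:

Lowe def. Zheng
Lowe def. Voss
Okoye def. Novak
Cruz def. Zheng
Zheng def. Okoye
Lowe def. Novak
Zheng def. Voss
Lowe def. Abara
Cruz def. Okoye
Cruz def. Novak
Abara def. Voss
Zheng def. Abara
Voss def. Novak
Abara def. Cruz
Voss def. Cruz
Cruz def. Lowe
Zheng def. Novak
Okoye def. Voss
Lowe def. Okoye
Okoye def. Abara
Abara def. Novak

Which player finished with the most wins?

Win totals: Zheng 4, Voss 2, Cruz 4, Abara 3, Novak 0, Lowe 5, Okoye 3.
Lowe leads with 5 wins (next highest: 4).

Lowe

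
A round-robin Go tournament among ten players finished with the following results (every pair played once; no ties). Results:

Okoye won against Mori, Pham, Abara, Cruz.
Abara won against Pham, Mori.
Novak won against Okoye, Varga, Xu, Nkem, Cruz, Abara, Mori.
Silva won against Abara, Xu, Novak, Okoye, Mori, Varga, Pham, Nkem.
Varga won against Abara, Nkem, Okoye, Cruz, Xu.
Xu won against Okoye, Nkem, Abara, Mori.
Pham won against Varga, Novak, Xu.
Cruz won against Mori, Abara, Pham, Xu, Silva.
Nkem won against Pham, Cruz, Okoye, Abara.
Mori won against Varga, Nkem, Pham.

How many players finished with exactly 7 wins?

1

Win totals: Abara 2, Varga 5, Nkem 4, Novak 7, Pham 3, Xu 4, Cruz 5, Okoye 4, Mori 3, Silva 8.
Exactly 7: Novak — 1 player.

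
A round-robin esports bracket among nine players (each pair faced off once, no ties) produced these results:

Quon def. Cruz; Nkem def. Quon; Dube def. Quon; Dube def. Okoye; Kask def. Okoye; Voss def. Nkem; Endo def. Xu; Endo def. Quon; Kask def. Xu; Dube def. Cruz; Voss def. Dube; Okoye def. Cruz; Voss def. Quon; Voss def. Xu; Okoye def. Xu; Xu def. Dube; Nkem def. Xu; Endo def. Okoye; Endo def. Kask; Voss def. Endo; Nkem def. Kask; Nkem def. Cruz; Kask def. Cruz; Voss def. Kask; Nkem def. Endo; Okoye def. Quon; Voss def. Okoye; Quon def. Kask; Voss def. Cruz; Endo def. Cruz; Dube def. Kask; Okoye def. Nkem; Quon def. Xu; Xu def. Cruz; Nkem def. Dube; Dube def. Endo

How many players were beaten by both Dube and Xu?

Dube beat: Endo, Cruz, Okoye, Kask, Quon.
Xu beat: Cruz, Dube.
Both beat: Cruz — 1.

1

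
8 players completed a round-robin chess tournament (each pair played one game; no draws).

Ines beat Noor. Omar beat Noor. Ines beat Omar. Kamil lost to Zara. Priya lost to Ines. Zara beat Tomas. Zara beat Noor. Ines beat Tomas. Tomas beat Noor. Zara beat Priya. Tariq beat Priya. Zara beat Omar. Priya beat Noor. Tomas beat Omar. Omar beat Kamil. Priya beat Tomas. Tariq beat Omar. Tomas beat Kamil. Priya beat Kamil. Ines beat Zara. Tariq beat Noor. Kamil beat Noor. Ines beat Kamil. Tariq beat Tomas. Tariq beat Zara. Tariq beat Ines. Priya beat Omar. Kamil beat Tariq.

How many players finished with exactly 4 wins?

Win totals: Priya 4, Noor 0, Zara 5, Tariq 6, Tomas 3, Kamil 2, Omar 2, Ines 6.
Exactly 4: Priya — 1 player.

1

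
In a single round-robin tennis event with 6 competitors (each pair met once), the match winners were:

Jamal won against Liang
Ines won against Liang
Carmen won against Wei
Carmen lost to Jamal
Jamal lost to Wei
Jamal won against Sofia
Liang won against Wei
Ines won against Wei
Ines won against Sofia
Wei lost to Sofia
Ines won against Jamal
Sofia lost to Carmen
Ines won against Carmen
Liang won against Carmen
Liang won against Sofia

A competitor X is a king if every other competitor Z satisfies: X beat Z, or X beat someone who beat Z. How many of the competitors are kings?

Wei cannot reach Ines in two steps.
Carmen cannot reach Liang, Ines in two steps.
Jamal cannot reach Ines in two steps.
Sofia cannot reach Carmen, Liang, Ines in two steps.
Liang cannot reach Ines in two steps.
Ines reaches everyone (king).
Kings: Ines — 1.

1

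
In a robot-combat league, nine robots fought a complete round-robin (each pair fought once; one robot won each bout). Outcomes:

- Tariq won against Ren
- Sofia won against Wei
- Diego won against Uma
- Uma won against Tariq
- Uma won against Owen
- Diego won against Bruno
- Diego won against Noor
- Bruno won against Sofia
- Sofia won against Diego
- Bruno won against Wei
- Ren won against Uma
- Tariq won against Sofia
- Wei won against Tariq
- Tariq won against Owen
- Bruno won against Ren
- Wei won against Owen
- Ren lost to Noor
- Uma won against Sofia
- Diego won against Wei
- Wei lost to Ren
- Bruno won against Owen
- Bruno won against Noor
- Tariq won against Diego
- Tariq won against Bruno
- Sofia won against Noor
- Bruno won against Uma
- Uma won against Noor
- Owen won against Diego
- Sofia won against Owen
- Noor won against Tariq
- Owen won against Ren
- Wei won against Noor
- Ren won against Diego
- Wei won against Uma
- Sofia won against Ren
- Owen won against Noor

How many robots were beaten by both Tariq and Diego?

1

Tariq beat: Ren, Sofia, Owen, Diego, Bruno.
Diego beat: Wei, Noor, Bruno, Uma.
Both beat: Bruno — 1.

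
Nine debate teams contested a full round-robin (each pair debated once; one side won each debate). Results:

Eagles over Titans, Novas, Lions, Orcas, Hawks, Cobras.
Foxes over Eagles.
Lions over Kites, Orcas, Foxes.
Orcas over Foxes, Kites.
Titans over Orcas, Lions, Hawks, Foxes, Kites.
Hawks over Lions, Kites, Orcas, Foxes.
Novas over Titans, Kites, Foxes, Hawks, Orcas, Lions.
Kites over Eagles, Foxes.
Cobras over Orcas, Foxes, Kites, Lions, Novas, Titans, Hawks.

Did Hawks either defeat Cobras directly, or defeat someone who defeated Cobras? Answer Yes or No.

No

Hawks did not beat Cobras directly.
Hawks beat Lions, Foxes, Kites, Orcas, but each of them lost to Cobras. No two-step path.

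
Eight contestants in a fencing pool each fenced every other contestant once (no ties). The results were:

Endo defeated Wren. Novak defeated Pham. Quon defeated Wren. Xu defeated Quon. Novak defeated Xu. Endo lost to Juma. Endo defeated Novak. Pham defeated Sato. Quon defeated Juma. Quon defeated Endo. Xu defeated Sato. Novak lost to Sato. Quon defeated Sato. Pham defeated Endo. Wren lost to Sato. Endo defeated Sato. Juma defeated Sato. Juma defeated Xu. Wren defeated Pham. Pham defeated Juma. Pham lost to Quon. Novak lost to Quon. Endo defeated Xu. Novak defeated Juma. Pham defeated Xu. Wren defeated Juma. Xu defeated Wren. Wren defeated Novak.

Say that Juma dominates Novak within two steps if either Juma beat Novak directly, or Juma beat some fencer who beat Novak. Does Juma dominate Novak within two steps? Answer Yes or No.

Juma did not beat Novak directly.
Juma beat Sato, Xu, Endo. Of those, Sato beat Novak.

Yes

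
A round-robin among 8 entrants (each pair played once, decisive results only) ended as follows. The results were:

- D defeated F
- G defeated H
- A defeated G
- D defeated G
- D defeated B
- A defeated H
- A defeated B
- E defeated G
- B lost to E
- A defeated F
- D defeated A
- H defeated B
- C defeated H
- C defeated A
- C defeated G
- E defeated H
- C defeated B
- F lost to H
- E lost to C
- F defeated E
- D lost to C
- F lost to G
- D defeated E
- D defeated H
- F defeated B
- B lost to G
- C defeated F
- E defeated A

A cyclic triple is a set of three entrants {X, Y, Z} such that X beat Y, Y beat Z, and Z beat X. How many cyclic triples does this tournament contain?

Win totals: A 4, B 0, C 7, D 6, E 4, F 2, G 3, H 2.
An entrant with w wins dominates both others in C(w,2) triples; summing gives 6 + 0 + 21 + 15 + 6 + 1 + 3 + 1 = 53 transitive triples.
Total triples C(8,3) = 56, so cyclic triples = 56 − 53 = 3.

3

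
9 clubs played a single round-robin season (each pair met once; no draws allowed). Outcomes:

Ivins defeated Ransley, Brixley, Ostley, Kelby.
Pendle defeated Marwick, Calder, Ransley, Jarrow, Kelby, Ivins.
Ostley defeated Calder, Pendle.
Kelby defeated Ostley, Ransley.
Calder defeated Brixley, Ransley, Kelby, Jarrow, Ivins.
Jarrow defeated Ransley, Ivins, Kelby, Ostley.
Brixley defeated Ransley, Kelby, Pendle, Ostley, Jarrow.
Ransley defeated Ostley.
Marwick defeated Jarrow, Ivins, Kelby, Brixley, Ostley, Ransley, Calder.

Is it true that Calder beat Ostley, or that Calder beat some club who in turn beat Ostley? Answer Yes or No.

Calder did not beat Ostley directly.
Calder beat Ivins, Kelby, Brixley, Ransley, Jarrow. Of those, Ivins beat Ostley.

Yes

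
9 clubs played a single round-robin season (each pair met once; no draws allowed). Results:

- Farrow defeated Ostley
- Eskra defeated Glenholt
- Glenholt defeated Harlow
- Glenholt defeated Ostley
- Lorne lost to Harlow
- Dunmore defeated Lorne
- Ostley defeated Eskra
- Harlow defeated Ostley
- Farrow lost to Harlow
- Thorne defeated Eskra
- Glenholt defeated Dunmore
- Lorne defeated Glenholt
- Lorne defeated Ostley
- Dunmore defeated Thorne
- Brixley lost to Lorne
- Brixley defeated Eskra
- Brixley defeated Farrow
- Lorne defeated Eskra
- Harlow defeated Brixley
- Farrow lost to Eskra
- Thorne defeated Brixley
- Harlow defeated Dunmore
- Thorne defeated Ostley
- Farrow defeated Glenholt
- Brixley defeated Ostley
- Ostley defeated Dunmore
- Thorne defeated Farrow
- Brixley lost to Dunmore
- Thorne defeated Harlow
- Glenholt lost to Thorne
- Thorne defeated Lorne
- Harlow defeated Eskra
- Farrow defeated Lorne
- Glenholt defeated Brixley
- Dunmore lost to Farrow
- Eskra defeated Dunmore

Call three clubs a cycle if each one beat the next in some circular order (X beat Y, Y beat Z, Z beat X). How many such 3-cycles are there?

Win totals: Glenholt 4, Dunmore 3, Farrow 4, Eskra 3, Brixley 3, Lorne 4, Ostley 2, Harlow 6, Thorne 7.
A club with w wins dominates both others in C(w,2) triples; summing gives 6 + 3 + 6 + 3 + 3 + 6 + 1 + 15 + 21 = 64 transitive triples.
Total triples C(9,3) = 84, so cyclic triples = 84 − 64 = 20.

20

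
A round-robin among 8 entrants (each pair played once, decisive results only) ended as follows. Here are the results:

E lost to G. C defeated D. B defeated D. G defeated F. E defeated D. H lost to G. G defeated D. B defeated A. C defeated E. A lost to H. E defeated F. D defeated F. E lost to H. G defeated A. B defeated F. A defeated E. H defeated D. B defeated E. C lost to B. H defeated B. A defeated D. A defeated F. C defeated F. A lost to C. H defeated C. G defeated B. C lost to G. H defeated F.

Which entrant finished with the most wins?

Win totals: A 3, B 5, C 4, D 1, E 2, F 0, G 7, H 6.
G leads with 7 wins (next highest: 6).

G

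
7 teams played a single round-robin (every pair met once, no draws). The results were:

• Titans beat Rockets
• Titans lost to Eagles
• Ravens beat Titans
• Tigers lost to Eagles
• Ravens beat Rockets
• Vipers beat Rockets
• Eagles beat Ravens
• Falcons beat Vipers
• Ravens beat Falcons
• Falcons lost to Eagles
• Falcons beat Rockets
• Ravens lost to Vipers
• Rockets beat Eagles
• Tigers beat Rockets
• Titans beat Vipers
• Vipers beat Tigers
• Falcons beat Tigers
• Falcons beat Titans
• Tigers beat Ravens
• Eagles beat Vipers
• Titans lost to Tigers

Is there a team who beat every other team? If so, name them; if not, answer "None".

None

Highest win total is Eagles with 5 (out of 6 possible).
Eagles lost to Rockets, so no team went undefeated.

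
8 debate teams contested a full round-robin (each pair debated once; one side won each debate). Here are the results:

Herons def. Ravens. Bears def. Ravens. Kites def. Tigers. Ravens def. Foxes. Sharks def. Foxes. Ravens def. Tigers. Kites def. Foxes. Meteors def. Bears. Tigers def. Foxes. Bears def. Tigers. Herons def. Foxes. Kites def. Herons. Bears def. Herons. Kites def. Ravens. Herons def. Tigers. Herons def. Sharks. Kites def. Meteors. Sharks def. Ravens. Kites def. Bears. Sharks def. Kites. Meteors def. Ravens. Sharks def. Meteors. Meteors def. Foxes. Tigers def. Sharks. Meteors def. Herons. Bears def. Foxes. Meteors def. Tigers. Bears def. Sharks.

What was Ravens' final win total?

Ravens' results: beat Foxes, Tigers; lost to Meteors, Kites, Herons, Bears, Sharks.
That is 2 wins.

2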